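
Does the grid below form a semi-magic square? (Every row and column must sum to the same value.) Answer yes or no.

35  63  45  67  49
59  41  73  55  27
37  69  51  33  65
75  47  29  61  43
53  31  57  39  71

Row 1: 35 + 63 + 45 + 67 + 49 = 259.
Row 2: 59 + 41 + 73 + 55 + 27 = 255.
Row 3: 37 + 69 + 51 + 33 + 65 = 255.
Row 4: 75 + 47 + 29 + 61 + 43 = 255.
Row 5: 53 + 31 + 57 + 39 + 71 = 251.
Column 1: 35 + 59 + 37 + 75 + 53 = 259.
Column 2: 63 + 41 + 69 + 47 + 31 = 251.
Column 3: 45 + 73 + 51 + 29 + 57 = 255.
Column 4: 67 + 55 + 33 + 61 + 39 = 255.
Column 5: 49 + 27 + 65 + 43 + 71 = 255.

No — row 2 sums to 255 but column 1 sums to 259.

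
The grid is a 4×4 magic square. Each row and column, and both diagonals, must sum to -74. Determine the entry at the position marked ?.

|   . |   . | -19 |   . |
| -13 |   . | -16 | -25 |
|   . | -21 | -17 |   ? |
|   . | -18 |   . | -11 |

The remaining cell in row 2 is (2,2) = -74 − (-54) = -20.
Column 2 must total -74; the given cells sum to -59, so (1,2) = -15.
Using column 3: -19 + (-16) + (-17) + ? → (4,3) = -74 − (-52) = -22.
From main diagonal, -74 − (-20 + (-17) + (-11)) gives (1,1) = -26.
Row 1 must total -74; the given cells sum to -60, so (1,4) = -14.
Using row 4: -18 + (-22) + (-11) + ? → (4,1) = -74 − (-51) = -23.
From column 1, -74 − (-26 + (-13) + (-23)) gives (3,1) = -12.
From column 4, -74 − (-14 + (-25) + (-11)) gives (3,4) = -24.

-24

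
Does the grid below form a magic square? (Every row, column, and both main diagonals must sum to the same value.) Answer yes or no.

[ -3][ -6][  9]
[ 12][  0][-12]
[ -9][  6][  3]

Yes

Row 1: -3 + (-6) + 9 = 0.
Row 2: 12 + 0 + (-12) = 0.
Row 3: -9 + 6 + 3 = 0.
Column 1: -3 + 12 + (-9) = 0.
Column 2: -6 + 0 + 6 = 0.
Column 3: 9 + (-12) + 3 = 0.
Main diagonal: -3 + 0 + 3 = 0.
Anti-diagonal: 9 + 0 + (-9) = 0.
All lines sum to 0.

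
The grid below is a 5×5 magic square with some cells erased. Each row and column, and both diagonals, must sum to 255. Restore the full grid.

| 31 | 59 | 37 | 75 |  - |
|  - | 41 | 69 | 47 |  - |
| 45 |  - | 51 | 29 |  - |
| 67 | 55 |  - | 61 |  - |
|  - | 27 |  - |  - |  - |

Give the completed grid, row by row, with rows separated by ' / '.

31 59 37 75 53 / 63 41 69 47 35 / 45 73 51 29 57 / 67 55 33 61 39 / 49 27 65 43 71

From row 1, 255 − (31 + 59 + 37 + 75) gives (1,5) = 53.
Using column 2: 59 + 41 + 55 + 27 + ? → (3,2) = 255 − 182 = 73.
The remaining cell in column 4 is (5,4) = 255 − 212 = 43.
Using main diagonal: 31 + 41 + 51 + 61 + ? → (5,5) = 255 − 184 = 71.
The remaining cell in anti-diagonal is (5,1) = 255 − 206 = 49.
Row 3 must total 255; the given cells sum to 198, so (3,5) = 57.
Row 5: 49 + 27 + 43 + 71 + ? = 255, so (5,3) = 65.
The remaining cell in column 1 is (2,1) = 255 − 192 = 63.
The remaining cell in column 3 is (4,3) = 255 − 222 = 33.
Using row 2: 63 + 41 + 69 + 47 + ? → (2,5) = 255 − 220 = 35.
Row 4 must total 255; the given cells sum to 216, so (4,5) = 39.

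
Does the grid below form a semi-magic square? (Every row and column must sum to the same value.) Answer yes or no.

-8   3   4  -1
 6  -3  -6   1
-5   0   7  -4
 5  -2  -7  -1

Row 1: -8 + 3 + 4 + (-1) = -2.
Row 2: 6 + (-3) + (-6) + 1 = -2.
Row 3: -5 + 0 + 7 + (-4) = -2.
Row 4: 5 + (-2) + (-7) + (-1) = -5.
Column 1: -8 + 6 + (-5) + 5 = -2.
Column 2: 3 + (-3) + 0 + (-2) = -2.
Column 3: 4 + (-6) + 7 + (-7) = -2.
Column 4: -1 + 1 + (-4) + (-1) = -5.

No — column 4 sums to -5 but column 2 sums to -2.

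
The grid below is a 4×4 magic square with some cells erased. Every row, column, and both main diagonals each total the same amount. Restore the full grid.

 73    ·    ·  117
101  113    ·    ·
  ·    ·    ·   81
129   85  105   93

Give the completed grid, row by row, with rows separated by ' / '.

73 125 97 117 / 101 113 77 121 / 109 89 133 81 / 129 85 105 93

Row 4 is already complete: 129 + 85 + 105 + 93 = 412, so that is the magic constant.
Using column 1: 73 + 101 + 129 + ? → (3,1) = 412 − 303 = 109.
The remaining cell in column 4 is (2,4) = 412 − 291 = 121.
Main diagonal: 73 + 113 + 93 + ? = 412, so (3,3) = 133.
Row 2 needs 412; the known cells sum to 335, so (2,3) = 77.
From row 3, 412 − (109 + 133 + 81) gives (3,2) = 89.
The remaining cell in column 2 is (1,2) = 412 − 287 = 125.
Column 3 needs 412; the known cells sum to 315, so (1,3) = 97.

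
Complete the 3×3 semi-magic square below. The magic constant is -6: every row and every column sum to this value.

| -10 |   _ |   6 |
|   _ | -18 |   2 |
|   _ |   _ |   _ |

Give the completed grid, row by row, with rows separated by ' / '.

Row 1 needs -6; the known cells sum to -4, so (1,2) = -2.
The remaining cell in row 2 is (2,1) = -6 − (-16) = 10.
From column 1, -6 − (-10 + 10) gives (3,1) = -6.
The remaining cell in column 2 is (3,2) = -6 − (-20) = 14.
Column 3 needs -6; the known cells sum to 8, so (3,3) = -14.

-10 -2 6 / 10 -18 2 / -6 14 -14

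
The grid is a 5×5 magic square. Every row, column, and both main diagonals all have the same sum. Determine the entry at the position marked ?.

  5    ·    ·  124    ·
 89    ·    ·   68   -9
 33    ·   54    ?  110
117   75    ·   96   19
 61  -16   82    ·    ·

-23

Column 1 is complete and sums to 305; that is the magic constant.
Row 4: 117 + 75 + 96 + 19 + ? = 305, so (4,3) = -2.
Using anti-diagonal: 68 + 54 + 75 + 61 + ? → (1,5) = 305 − 258 = 47.
The remaining cell in column 5 is (5,5) = 305 − 167 = 138.
Main diagonal needs 305; the known cells sum to 293, so (2,2) = 12.
Row 2: 89 + 12 + 68 + (-9) + ? = 305, so (2,3) = 145.
From row 5, 305 − (61 + (-16) + 82 + 138) gives (5,4) = 40.
Column 3: 145 + 54 + (-2) + 82 + ? = 305, so (1,3) = 26.
Column 4: 124 + 68 + 96 + 40 + ? = 305, so (3,4) = -23.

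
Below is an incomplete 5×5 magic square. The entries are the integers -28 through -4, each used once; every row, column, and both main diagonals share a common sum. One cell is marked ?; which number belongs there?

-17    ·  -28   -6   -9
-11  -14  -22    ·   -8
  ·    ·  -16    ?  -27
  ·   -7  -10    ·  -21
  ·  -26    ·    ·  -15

-19

The entries are -28 through -4, which sum to -400, so each line sums to -400/5 = -80.
From row 1, -80 − (-17 + (-28) + (-6) + (-9)) gives (1,2) = -20.
The remaining cell in row 2 is (2,4) = -80 − (-55) = -25.
The remaining cell in column 2 is (3,2) = -80 − (-67) = -13.
Column 3: -28 + (-22) + (-16) + (-10) + ? = -80, so (5,3) = -4.
Main diagonal needs -80; the known cells sum to -62, so (4,4) = -18.
Anti-diagonal needs -80; the known cells sum to -57, so (5,1) = -23.
Using row 4: -7 + (-10) + (-18) + (-21) + ? → (4,1) = -80 − (-56) = -24.
Using row 5: -23 + (-26) + (-4) + (-15) + ? → (5,4) = -80 − (-68) = -12.
The remaining cell in column 1 is (3,1) = -80 − (-75) = -5.
Column 4: -6 + (-25) + (-18) + (-12) + ? = -80, so (3,4) = -19.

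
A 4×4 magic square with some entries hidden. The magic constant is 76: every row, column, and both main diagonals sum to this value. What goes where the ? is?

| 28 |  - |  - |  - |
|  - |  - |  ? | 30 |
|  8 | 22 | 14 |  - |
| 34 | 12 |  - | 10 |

16

Row 3 needs 76; the known cells sum to 44, so (3,4) = 32.
The remaining cell in row 4 is (4,3) = 76 − 56 = 20.
The remaining cell in column 1 is (2,1) = 76 − 70 = 6.
Column 4: 30 + 32 + 10 + ? = 76, so (1,4) = 4.
Main diagonal: 28 + 14 + 10 + ? = 76, so (2,2) = 24.
Anti-diagonal must total 76; the given cells sum to 60, so (2,3) = 16.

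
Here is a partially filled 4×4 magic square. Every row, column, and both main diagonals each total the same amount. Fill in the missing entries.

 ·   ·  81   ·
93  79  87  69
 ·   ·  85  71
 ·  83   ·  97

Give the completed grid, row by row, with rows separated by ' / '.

67 89 81 91 / 93 79 87 69 / 95 77 85 71 / 73 83 75 97

Row 2 is already complete: 93 + 79 + 87 + 69 = 328, so that is the magic constant.
Column 3: 81 + 87 + 85 + ? = 328, so (4,3) = 75.
Using column 4: 69 + 71 + 97 + ? → (1,4) = 328 − 237 = 91.
Main diagonal: 79 + 85 + 97 + ? = 328, so (1,1) = 67.
The remaining cell in row 1 is (1,2) = 328 − 239 = 89.
From row 4, 328 − (83 + 75 + 97) gives (4,1) = 73.
Using column 1: 67 + 93 + 73 + ? → (3,1) = 328 − 233 = 95.
The remaining cell in column 2 is (3,2) = 328 − 251 = 77.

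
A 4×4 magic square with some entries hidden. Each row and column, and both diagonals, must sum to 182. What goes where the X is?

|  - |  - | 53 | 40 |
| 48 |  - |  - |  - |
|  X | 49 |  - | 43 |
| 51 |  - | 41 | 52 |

Row 4 needs 182; the known cells sum to 144, so (4,2) = 38.
The remaining cell in column 4 is (2,4) = 182 − 135 = 47.
The remaining cell in anti-diagonal is (2,3) = 182 − 140 = 42.
Row 2 needs 182; the known cells sum to 137, so (2,2) = 45.
From column 2, 182 − (45 + 49 + 38) gives (1,2) = 50.
From column 3, 182 − (53 + 42 + 41) gives (3,3) = 46.
Main diagonal needs 182; the known cells sum to 143, so (1,1) = 39.
Using row 3: 49 + 46 + 43 + ? → (3,1) = 182 − 138 = 44.

44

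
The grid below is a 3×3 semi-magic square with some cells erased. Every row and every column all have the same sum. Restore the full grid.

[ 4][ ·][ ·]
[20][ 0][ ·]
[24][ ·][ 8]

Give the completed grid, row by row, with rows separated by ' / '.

Column 1 is already complete: 4 + 20 + 24 = 48, so that is the magic constant.
The remaining cell in row 2 is (2,3) = 48 − 20 = 28.
Row 3: 24 + 8 + ? = 48, so (3,2) = 16.
The remaining cell in column 2 is (1,2) = 48 − 16 = 32.
Column 3 needs 48; the known cells sum to 36, so (1,3) = 12.

4 32 12 / 20 0 28 / 24 16 8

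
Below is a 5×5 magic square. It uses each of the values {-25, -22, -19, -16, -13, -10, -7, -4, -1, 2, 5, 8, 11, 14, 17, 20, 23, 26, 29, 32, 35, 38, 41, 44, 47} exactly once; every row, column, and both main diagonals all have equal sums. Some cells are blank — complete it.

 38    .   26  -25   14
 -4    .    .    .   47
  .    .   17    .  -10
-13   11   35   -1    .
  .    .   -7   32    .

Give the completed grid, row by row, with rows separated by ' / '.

38 2 26 -25 14 / -4 20 -16 8 47 / 29 -22 17 41 -10 / -13 11 35 -1 23 / 5 44 -7 32 -19

The 25 entries sum to 275, so each line sums to 275/5 = 55.
Using row 1: 38 + 26 + (-25) + 14 + ? → (1,2) = 55 − 53 = 2.
The remaining cell in row 4 is (4,5) = 55 − 32 = 23.
The remaining cell in column 3 is (2,3) = 55 − 71 = -16.
Column 5 must total 55; the given cells sum to 74, so (5,5) = -19.
Main diagonal needs 55; the known cells sum to 35, so (2,2) = 20.
Using row 2: -4 + 20 + (-16) + 47 + ? → (2,4) = 55 − 47 = 8.
Column 4 needs 55; the known cells sum to 14, so (3,4) = 41.
From anti-diagonal, 55 − (14 + 8 + 17 + 11) gives (5,1) = 5.
The remaining cell in row 5 is (5,2) = 55 − 11 = 44.
Column 1: 38 + (-4) + (-13) + 5 + ? = 55, so (3,1) = 29.
The remaining cell in column 2 is (3,2) = 55 − 77 = -22.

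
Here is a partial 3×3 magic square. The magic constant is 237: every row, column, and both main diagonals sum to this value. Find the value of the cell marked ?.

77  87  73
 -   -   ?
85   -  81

Row 3 needs 237; the known cells sum to 166, so (3,2) = 71.
The remaining cell in column 1 is (2,1) = 237 − 162 = 75.
The remaining cell in column 2 is (2,2) = 237 − 158 = 79.
Column 3 needs 237; the known cells sum to 154, so (2,3) = 83.

83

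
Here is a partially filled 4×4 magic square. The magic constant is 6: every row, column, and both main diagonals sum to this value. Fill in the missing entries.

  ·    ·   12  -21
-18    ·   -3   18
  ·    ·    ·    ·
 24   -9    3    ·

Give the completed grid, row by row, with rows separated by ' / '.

Row 2 needs 6; the known cells sum to -3, so (2,2) = 9.
Using row 4: 24 + (-9) + 3 + ? → (4,4) = 6 − 18 = -12.
Column 3: 12 + (-3) + 3 + ? = 6, so (3,3) = -6.
Using column 4: -21 + 18 + (-12) + ? → (3,4) = 6 − (-15) = 21.
Using main diagonal: 9 + (-6) + (-12) + ? → (1,1) = 6 − (-9) = 15.
From anti-diagonal, 6 − (-21 + (-3) + 24) gives (3,2) = 6.
The remaining cell in row 1 is (1,2) = 6 − 6 = 0.
Using row 3: 6 + (-6) + 21 + ? → (3,1) = 6 − 21 = -15.

15 0 12 -21 / -18 9 -3 18 / -15 6 -6 21 / 24 -9 3 -12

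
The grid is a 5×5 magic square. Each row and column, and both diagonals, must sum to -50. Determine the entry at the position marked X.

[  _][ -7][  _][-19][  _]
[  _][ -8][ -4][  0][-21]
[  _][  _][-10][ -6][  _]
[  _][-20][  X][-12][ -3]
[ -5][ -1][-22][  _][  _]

Row 2: -8 + (-4) + 0 + (-21) + ? = -50, so (2,1) = -17.
Column 2: -7 + (-8) + (-20) + (-1) + ? = -50, so (3,2) = -14.
Column 4 must total -50; the given cells sum to -37, so (5,4) = -13.
From anti-diagonal, -50 − (0 + (-10) + (-20) + (-5)) gives (1,5) = -15.
From row 5, -50 − (-5 + (-1) + (-22) + (-13)) gives (5,5) = -9.
The remaining cell in column 5 is (3,5) = -50 − (-48) = -2.
The remaining cell in main diagonal is (1,1) = -50 − (-39) = -11.
From row 1, -50 − (-11 + (-7) + (-19) + (-15)) gives (1,3) = 2.
The remaining cell in row 3 is (3,1) = -50 − (-32) = -18.
From column 1, -50 − (-11 + (-17) + (-18) + (-5)) gives (4,1) = 1.
Using column 3: 2 + (-4) + (-10) + (-22) + ? → (4,3) = -50 − (-34) = -16.

-16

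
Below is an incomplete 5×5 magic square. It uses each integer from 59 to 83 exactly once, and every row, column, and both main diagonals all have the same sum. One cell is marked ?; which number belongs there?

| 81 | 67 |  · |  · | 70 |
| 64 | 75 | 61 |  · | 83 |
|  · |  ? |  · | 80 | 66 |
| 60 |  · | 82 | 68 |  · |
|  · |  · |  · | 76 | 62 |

63

The entries are 59 through 83, which sum to 1775, so each line sums to 1775/5 = 355.
Row 2: 64 + 75 + 61 + 83 + ? = 355, so (2,4) = 72.
From column 4, 355 − (72 + 80 + 68 + 76) gives (1,4) = 59.
Column 5 must total 355; the given cells sum to 281, so (4,5) = 74.
Main diagonal must total 355; the given cells sum to 286, so (3,3) = 69.
Row 1: 81 + 67 + 59 + 70 + ? = 355, so (1,3) = 78.
From row 4, 355 − (60 + 82 + 68 + 74) gives (4,2) = 71.
From column 3, 355 − (78 + 61 + 69 + 82) gives (5,3) = 65.
Anti-diagonal must total 355; the given cells sum to 282, so (5,1) = 73.
Row 5: 73 + 65 + 76 + 62 + ? = 355, so (5,2) = 79.
From column 1, 355 − (81 + 64 + 60 + 73) gives (3,1) = 77.
Column 2 must total 355; the given cells sum to 292, so (3,2) = 63.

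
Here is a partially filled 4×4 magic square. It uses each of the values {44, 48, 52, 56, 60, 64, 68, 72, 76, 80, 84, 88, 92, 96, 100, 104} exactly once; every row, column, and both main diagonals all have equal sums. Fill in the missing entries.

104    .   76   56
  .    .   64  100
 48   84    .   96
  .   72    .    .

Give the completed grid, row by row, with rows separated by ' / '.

The 16 entries sum to 1184, so each line sums to 1184/4 = 296.
Using row 1: 104 + 76 + 56 + ? → (1,2) = 296 − 236 = 60.
Row 3 must total 296; the given cells sum to 228, so (3,3) = 68.
From column 2, 296 − (60 + 84 + 72) gives (2,2) = 80.
Using column 3: 76 + 64 + 68 + ? → (4,3) = 296 − 208 = 88.
From column 4, 296 − (56 + 100 + 96) gives (4,4) = 44.
The remaining cell in anti-diagonal is (4,1) = 296 − 204 = 92.
From row 2, 296 − (80 + 64 + 100) gives (2,1) = 52.

104 60 76 56 / 52 80 64 100 / 48 84 68 96 / 92 72 88 44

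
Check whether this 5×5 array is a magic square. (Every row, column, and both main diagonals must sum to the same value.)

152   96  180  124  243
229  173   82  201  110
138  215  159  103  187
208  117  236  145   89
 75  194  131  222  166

No — row 3 sums to 802 but main diagonal sums to 795.

Row 1: 152 + 96 + 180 + 124 + 243 = 795.
Row 2: 229 + 173 + 82 + 201 + 110 = 795.
Row 3: 138 + 215 + 159 + 103 + 187 = 802.
Row 4: 208 + 117 + 236 + 145 + 89 = 795.
Row 5: 75 + 194 + 131 + 222 + 166 = 788.
Column 1: 152 + 229 + 138 + 208 + 75 = 802.
Column 2: 96 + 173 + 215 + 117 + 194 = 795.
Column 3: 180 + 82 + 159 + 236 + 131 = 788.
Column 4: 124 + 201 + 103 + 145 + 222 = 795.
Column 5: 243 + 110 + 187 + 89 + 166 = 795.
Main diagonal: 152 + 173 + 159 + 145 + 166 = 795.
Anti-diagonal: 243 + 201 + 159 + 117 + 75 = 795.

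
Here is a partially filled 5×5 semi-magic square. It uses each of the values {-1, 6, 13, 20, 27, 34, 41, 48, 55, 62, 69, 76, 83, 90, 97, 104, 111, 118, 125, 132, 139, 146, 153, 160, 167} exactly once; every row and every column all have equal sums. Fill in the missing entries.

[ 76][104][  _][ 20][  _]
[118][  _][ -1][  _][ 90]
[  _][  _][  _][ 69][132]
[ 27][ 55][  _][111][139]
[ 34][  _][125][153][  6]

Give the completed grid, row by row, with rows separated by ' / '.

The 25 entries sum to 2075, so each line sums to 2075/5 = 415.
Row 4 needs 415; the known cells sum to 332, so (4,3) = 83.
The remaining cell in row 5 is (5,2) = 415 − 318 = 97.
Column 1 needs 415; the known cells sum to 255, so (3,1) = 160.
The remaining cell in column 4 is (2,4) = 415 − 353 = 62.
Using column 5: 90 + 132 + 139 + 6 + ? → (1,5) = 415 − 367 = 48.
The remaining cell in row 1 is (1,3) = 415 − 248 = 167.
Using row 2: 118 + (-1) + 62 + 90 + ? → (2,2) = 415 − 269 = 146.
The remaining cell in column 2 is (3,2) = 415 − 402 = 13.
Column 3 needs 415; the known cells sum to 374, so (3,3) = 41.

76 104 167 20 48 / 118 146 -1 62 90 / 160 13 41 69 132 / 27 55 83 111 139 / 34 97 125 153 6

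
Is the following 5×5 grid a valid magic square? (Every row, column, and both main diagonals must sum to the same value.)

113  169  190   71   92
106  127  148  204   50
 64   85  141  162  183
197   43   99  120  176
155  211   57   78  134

Row 1: 113 + 169 + 190 + 71 + 92 = 635.
Row 2: 106 + 127 + 148 + 204 + 50 = 635.
Row 3: 64 + 85 + 141 + 162 + 183 = 635.
Row 4: 197 + 43 + 99 + 120 + 176 = 635.
Row 5: 155 + 211 + 57 + 78 + 134 = 635.
Column 1: 113 + 106 + 64 + 197 + 155 = 635.
Column 2: 169 + 127 + 85 + 43 + 211 = 635.
Column 3: 190 + 148 + 141 + 99 + 57 = 635.
Column 4: 71 + 204 + 162 + 120 + 78 = 635.
Column 5: 92 + 50 + 183 + 176 + 134 = 635.
Main diagonal: 113 + 127 + 141 + 120 + 134 = 635.
Anti-diagonal: 92 + 204 + 141 + 43 + 155 = 635.
All lines sum to 635.

Yes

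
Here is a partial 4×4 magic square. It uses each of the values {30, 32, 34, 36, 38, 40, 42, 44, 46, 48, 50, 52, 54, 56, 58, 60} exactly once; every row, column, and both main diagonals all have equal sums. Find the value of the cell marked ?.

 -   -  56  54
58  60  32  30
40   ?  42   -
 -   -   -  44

46

The 16 entries sum to 720, so each line sums to 720/4 = 180.
Column 3: 56 + 32 + 42 + ? = 180, so (4,3) = 50.
Column 4: 54 + 30 + 44 + ? = 180, so (3,4) = 52.
Main diagonal must total 180; the given cells sum to 146, so (1,1) = 34.
The remaining cell in row 1 is (1,2) = 180 − 144 = 36.
Using row 3: 40 + 42 + 52 + ? → (3,2) = 180 − 134 = 46.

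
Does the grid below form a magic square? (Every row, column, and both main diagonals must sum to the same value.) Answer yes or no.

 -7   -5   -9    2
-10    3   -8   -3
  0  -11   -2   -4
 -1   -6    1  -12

No — row 3 sums to -17 but row 2 sums to -18.

Row 1: -7 + (-5) + (-9) + 2 = -19.
Row 2: -10 + 3 + (-8) + (-3) = -18.
Row 3: 0 + (-11) + (-2) + (-4) = -17.
Row 4: -1 + (-6) + 1 + (-12) = -18.
Column 1: -7 + (-10) + 0 + (-1) = -18.
Column 2: -5 + 3 + (-11) + (-6) = -19.
Column 3: -9 + (-8) + (-2) + 1 = -18.
Column 4: 2 + (-3) + (-4) + (-12) = -17.
Main diagonal: -7 + 3 + (-2) + (-12) = -18.
Anti-diagonal: 2 + (-8) + (-11) + (-1) = -18.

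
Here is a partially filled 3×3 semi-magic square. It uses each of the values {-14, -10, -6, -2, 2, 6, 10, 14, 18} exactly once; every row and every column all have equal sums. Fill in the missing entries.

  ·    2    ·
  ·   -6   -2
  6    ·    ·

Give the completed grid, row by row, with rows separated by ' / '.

The 9 entries sum to 18, so each line sums to 18/3 = 6.
From row 2, 6 − (-6 + (-2)) gives (2,1) = 14.
The remaining cell in column 1 is (1,1) = 6 − 20 = -14.
Column 2 must total 6; the given cells sum to -4, so (3,2) = 10.
Row 1: -14 + 2 + ? = 6, so (1,3) = 18.
The remaining cell in row 3 is (3,3) = 6 − 16 = -10.

-14 2 18 / 14 -6 -2 / 6 10 -10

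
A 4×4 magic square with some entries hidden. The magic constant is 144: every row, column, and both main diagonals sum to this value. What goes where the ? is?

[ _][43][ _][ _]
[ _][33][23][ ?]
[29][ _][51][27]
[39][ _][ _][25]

Using row 3: 29 + 51 + 27 + ? → (3,2) = 144 − 107 = 37.
Column 2 must total 144; the given cells sum to 113, so (4,2) = 31.
From main diagonal, 144 − (33 + 51 + 25) gives (1,1) = 35.
The remaining cell in anti-diagonal is (1,4) = 144 − 99 = 45.
The remaining cell in row 1 is (1,3) = 144 − 123 = 21.
Using row 4: 39 + 31 + 25 + ? → (4,3) = 144 − 95 = 49.
Using column 1: 35 + 29 + 39 + ? → (2,1) = 144 − 103 = 41.
Column 4 must total 144; the given cells sum to 97, so (2,4) = 47.

47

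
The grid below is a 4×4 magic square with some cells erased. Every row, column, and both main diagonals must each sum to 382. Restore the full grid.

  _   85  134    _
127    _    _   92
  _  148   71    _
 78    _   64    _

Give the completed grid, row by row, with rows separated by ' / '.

Column 3 must total 382; the given cells sum to 269, so (2,3) = 113.
Using anti-diagonal: 113 + 148 + 78 + ? → (1,4) = 382 − 339 = 43.
The remaining cell in row 1 is (1,1) = 382 − 262 = 120.
Row 2: 127 + 113 + 92 + ? = 382, so (2,2) = 50.
From column 1, 382 − (120 + 127 + 78) gives (3,1) = 57.
Column 2: 85 + 50 + 148 + ? = 382, so (4,2) = 99.
Using main diagonal: 120 + 50 + 71 + ? → (4,4) = 382 − 241 = 141.
Using row 3: 57 + 148 + 71 + ? → (3,4) = 382 − 276 = 106.

120 85 134 43 / 127 50 113 92 / 57 148 71 106 / 78 99 64 141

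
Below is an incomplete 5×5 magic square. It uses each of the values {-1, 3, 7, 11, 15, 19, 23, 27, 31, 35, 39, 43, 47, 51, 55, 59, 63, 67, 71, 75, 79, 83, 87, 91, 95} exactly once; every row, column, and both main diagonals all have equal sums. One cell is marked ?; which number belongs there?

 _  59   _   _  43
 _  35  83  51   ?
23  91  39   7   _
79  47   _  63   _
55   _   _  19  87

-1

The 25 entries sum to 1175, so each line sums to 1175/5 = 235.
Row 3 must total 235; the given cells sum to 160, so (3,5) = 75.
Column 2 must total 235; the given cells sum to 232, so (5,2) = 3.
Column 4 needs 235; the known cells sum to 140, so (1,4) = 95.
Main diagonal needs 235; the known cells sum to 224, so (1,1) = 11.
Using row 1: 11 + 59 + 95 + 43 + ? → (1,3) = 235 − 208 = 27.
Row 5 needs 235; the known cells sum to 164, so (5,3) = 71.
From column 1, 235 − (11 + 23 + 79 + 55) gives (2,1) = 67.
Column 3 needs 235; the known cells sum to 220, so (4,3) = 15.
Row 2 needs 235; the known cells sum to 236, so (2,5) = -1.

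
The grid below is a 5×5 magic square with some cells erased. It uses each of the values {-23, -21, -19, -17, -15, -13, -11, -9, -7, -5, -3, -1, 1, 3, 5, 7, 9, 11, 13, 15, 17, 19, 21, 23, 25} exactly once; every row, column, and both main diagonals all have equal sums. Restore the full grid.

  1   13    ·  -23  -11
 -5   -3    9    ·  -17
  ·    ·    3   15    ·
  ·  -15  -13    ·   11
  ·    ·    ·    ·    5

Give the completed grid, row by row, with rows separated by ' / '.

1 13 25 -23 -11 / -5 -3 9 21 -17 / -21 -9 3 15 17 / 23 -15 -13 -1 11 / 7 19 -19 -7 5

The 25 entries sum to 25, so each line sums to 25/5 = 5.
The remaining cell in row 1 is (1,3) = 5 − (-20) = 25.
Row 2 must total 5; the given cells sum to -16, so (2,4) = 21.
Column 3 needs 5; the known cells sum to 24, so (5,3) = -19.
From column 5, 5 − (-11 + (-17) + 11 + 5) gives (3,5) = 17.
The remaining cell in main diagonal is (4,4) = 5 − 6 = -1.
Anti-diagonal must total 5; the given cells sum to -2, so (5,1) = 7.
The remaining cell in row 4 is (4,1) = 5 − (-18) = 23.
Column 1: 1 + (-5) + 23 + 7 + ? = 5, so (3,1) = -21.
Using column 4: -23 + 21 + 15 + (-1) + ? → (5,4) = 5 − 12 = -7.
Row 3 must total 5; the given cells sum to 14, so (3,2) = -9.
Using row 5: 7 + (-19) + (-7) + 5 + ? → (5,2) = 5 − (-14) = 19.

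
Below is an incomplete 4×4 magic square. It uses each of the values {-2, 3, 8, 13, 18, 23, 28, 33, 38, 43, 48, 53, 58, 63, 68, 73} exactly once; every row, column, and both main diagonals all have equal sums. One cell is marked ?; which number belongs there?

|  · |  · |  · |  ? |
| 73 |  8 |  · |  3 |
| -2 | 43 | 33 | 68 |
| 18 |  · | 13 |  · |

23

The 16 entries sum to 568, so each line sums to 568/4 = 142.
Row 2: 73 + 8 + 3 + ? = 142, so (2,3) = 58.
Column 1 needs 142; the known cells sum to 89, so (1,1) = 53.
Column 3: 58 + 33 + 13 + ? = 142, so (1,3) = 38.
From main diagonal, 142 − (53 + 8 + 33) gives (4,4) = 48.
The remaining cell in anti-diagonal is (1,4) = 142 − 119 = 23.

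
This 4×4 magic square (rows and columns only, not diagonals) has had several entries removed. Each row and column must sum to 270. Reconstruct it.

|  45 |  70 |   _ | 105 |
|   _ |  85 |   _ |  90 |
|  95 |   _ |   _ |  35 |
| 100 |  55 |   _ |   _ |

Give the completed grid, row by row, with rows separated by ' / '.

Row 1 must total 270; the given cells sum to 220, so (1,3) = 50.
Column 1 needs 270; the known cells sum to 240, so (2,1) = 30.
Column 2: 70 + 85 + 55 + ? = 270, so (3,2) = 60.
The remaining cell in column 4 is (4,4) = 270 − 230 = 40.
From row 2, 270 − (30 + 85 + 90) gives (2,3) = 65.
Row 3: 95 + 60 + 35 + ? = 270, so (3,3) = 80.
Row 4: 100 + 55 + 40 + ? = 270, so (4,3) = 75.

45 70 50 105 / 30 85 65 90 / 95 60 80 35 / 100 55 75 40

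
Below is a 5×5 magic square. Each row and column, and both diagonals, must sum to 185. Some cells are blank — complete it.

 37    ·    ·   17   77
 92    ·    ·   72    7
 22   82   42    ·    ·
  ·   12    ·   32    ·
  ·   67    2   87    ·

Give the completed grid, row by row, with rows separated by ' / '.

37 -3 57 17 77 / 92 27 -13 72 7 / 22 82 42 -23 62 / 52 12 97 32 -8 / -18 67 2 87 47

From column 4, 185 − (17 + 72 + 32 + 87) gives (3,4) = -23.
Anti-diagonal must total 185; the given cells sum to 203, so (5,1) = -18.
The remaining cell in row 3 is (3,5) = 185 − 123 = 62.
From row 5, 185 − (-18 + 67 + 2 + 87) gives (5,5) = 47.
The remaining cell in column 1 is (4,1) = 185 − 133 = 52.
The remaining cell in column 5 is (4,5) = 185 − 193 = -8.
Main diagonal: 37 + 42 + 32 + 47 + ? = 185, so (2,2) = 27.
Row 2 needs 185; the known cells sum to 198, so (2,3) = -13.
Row 4 must total 185; the given cells sum to 88, so (4,3) = 97.
The remaining cell in column 2 is (1,2) = 185 − 188 = -3.
Column 3: -13 + 42 + 97 + 2 + ? = 185, so (1,3) = 57.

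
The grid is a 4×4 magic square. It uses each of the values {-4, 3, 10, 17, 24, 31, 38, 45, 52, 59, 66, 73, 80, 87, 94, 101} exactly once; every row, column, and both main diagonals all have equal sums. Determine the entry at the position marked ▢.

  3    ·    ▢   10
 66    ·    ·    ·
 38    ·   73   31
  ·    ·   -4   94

The 16 entries sum to 776, so each line sums to 776/4 = 194.
From row 3, 194 − (38 + 73 + 31) gives (3,2) = 52.
Using column 1: 3 + 66 + 38 + ? → (4,1) = 194 − 107 = 87.
From column 4, 194 − (10 + 31 + 94) gives (2,4) = 59.
From main diagonal, 194 − (3 + 73 + 94) gives (2,2) = 24.
Using anti-diagonal: 10 + 52 + 87 + ? → (2,3) = 194 − 149 = 45.
Using row 4: 87 + (-4) + 94 + ? → (4,2) = 194 − 177 = 17.
Column 2: 24 + 52 + 17 + ? = 194, so (1,2) = 101.
Column 3 must total 194; the given cells sum to 114, so (1,3) = 80.

80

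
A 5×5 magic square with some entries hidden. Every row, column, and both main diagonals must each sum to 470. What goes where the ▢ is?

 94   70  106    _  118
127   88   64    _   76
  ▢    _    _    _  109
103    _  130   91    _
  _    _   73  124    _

The remaining cell in row 1 is (1,4) = 470 − 388 = 82.
Row 2 needs 470; the known cells sum to 355, so (2,4) = 115.
Using column 3: 106 + 64 + 130 + 73 + ? → (3,3) = 470 − 373 = 97.
Using column 4: 82 + 115 + 91 + 124 + ? → (3,4) = 470 − 412 = 58.
From main diagonal, 470 − (94 + 88 + 97 + 91) gives (5,5) = 100.
Using column 5: 118 + 76 + 109 + 100 + ? → (4,5) = 470 − 403 = 67.
From row 4, 470 − (103 + 130 + 91 + 67) gives (4,2) = 79.
Anti-diagonal needs 470; the known cells sum to 409, so (5,1) = 61.
Row 5 must total 470; the given cells sum to 358, so (5,2) = 112.
From column 1, 470 − (94 + 127 + 103 + 61) gives (3,1) = 85.

85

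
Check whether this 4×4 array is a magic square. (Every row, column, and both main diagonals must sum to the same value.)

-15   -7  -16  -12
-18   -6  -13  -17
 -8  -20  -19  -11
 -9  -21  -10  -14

No — row 3 sums to -58 but row 1 sums to -50.

Row 1: -15 + (-7) + (-16) + (-12) = -50.
Row 2: -18 + (-6) + (-13) + (-17) = -54.
Row 3: -8 + (-20) + (-19) + (-11) = -58.
Row 4: -9 + (-21) + (-10) + (-14) = -54.
Column 1: -15 + (-18) + (-8) + (-9) = -50.
Column 2: -7 + (-6) + (-20) + (-21) = -54.
Column 3: -16 + (-13) + (-19) + (-10) = -58.
Column 4: -12 + (-17) + (-11) + (-14) = -54.
Main diagonal: -15 + (-6) + (-19) + (-14) = -54.
Anti-diagonal: -12 + (-13) + (-20) + (-9) = -54.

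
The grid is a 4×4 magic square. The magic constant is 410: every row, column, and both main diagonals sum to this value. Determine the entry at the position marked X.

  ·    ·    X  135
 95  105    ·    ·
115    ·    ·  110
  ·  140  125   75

From row 4, 410 − (140 + 125 + 75) gives (4,1) = 70.
From column 1, 410 − (95 + 115 + 70) gives (1,1) = 130.
Column 4 must total 410; the given cells sum to 320, so (2,4) = 90.
Main diagonal: 130 + 105 + 75 + ? = 410, so (3,3) = 100.
Row 2 needs 410; the known cells sum to 290, so (2,3) = 120.
Row 3 needs 410; the known cells sum to 325, so (3,2) = 85.
From column 2, 410 − (105 + 85 + 140) gives (1,2) = 80.
Column 3 needs 410; the known cells sum to 345, so (1,3) = 65.

65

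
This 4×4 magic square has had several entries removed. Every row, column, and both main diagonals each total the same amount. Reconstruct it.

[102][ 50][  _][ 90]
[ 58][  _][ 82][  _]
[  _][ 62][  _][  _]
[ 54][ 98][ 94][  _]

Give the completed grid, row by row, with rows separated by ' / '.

102 50 46 90 / 58 78 82 70 / 74 62 66 86 / 54 98 94 42

Anti-diagonal is already complete: 90 + 82 + 62 + 54 = 288, so that is the magic constant.
Using row 1: 102 + 50 + 90 + ? → (1,3) = 288 − 242 = 46.
From row 4, 288 − (54 + 98 + 94) gives (4,4) = 42.
Using column 1: 102 + 58 + 54 + ? → (3,1) = 288 − 214 = 74.
The remaining cell in column 2 is (2,2) = 288 − 210 = 78.
Column 3 needs 288; the known cells sum to 222, so (3,3) = 66.
Row 2 needs 288; the known cells sum to 218, so (2,4) = 70.
Row 3: 74 + 62 + 66 + ? = 288, so (3,4) = 86.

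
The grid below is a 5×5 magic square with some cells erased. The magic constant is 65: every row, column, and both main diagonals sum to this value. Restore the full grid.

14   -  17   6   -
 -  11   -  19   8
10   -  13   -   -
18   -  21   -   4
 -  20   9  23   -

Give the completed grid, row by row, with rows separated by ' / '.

14 3 17 6 25 / 22 11 5 19 8 / 10 24 13 2 16 / 18 7 21 15 4 / 1 20 9 23 12

From column 3, 65 − (17 + 13 + 21 + 9) gives (2,3) = 5.
Row 2 must total 65; the given cells sum to 43, so (2,1) = 22.
From column 1, 65 − (14 + 22 + 10 + 18) gives (5,1) = 1.
Using row 5: 1 + 20 + 9 + 23 + ? → (5,5) = 65 − 53 = 12.
From main diagonal, 65 − (14 + 11 + 13 + 12) gives (4,4) = 15.
The remaining cell in row 4 is (4,2) = 65 − 58 = 7.
Column 4: 6 + 19 + 15 + 23 + ? = 65, so (3,4) = 2.
Anti-diagonal must total 65; the given cells sum to 40, so (1,5) = 25.
Using row 1: 14 + 17 + 6 + 25 + ? → (1,2) = 65 − 62 = 3.
The remaining cell in column 2 is (3,2) = 65 − 41 = 24.
The remaining cell in column 5 is (3,5) = 65 − 49 = 16.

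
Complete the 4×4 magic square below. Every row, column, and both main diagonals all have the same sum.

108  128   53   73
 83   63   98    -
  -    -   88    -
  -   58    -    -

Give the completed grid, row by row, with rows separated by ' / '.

Row 1 is already complete: 108 + 128 + 53 + 73 = 362, so that is the magic constant.
The remaining cell in row 2 is (2,4) = 362 − 244 = 118.
Column 2: 128 + 63 + 58 + ? = 362, so (3,2) = 113.
Column 3 must total 362; the given cells sum to 239, so (4,3) = 123.
Main diagonal needs 362; the known cells sum to 259, so (4,4) = 103.
The remaining cell in anti-diagonal is (4,1) = 362 − 284 = 78.
Column 1 needs 362; the known cells sum to 269, so (3,1) = 93.
Column 4 needs 362; the known cells sum to 294, so (3,4) = 68.

108 128 53 73 / 83 63 98 118 / 93 113 88 68 / 78 58 123 103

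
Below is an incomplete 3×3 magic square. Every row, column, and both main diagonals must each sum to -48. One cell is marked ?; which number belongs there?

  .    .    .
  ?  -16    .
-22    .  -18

From row 3, -48 − (-22 + (-18)) gives (3,2) = -8.
From column 2, -48 − (-16 + (-8)) gives (1,2) = -24.
Using main diagonal: -16 + (-18) + ? → (1,1) = -48 − (-34) = -14.
The remaining cell in anti-diagonal is (1,3) = -48 − (-38) = -10.
Column 1 needs -48; the known cells sum to -36, so (2,1) = -12.

-12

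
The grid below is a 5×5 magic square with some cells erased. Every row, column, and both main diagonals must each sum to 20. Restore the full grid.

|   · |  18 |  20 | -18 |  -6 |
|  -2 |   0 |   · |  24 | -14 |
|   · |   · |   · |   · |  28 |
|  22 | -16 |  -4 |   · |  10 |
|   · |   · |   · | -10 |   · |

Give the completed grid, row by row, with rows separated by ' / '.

6 18 20 -18 -6 / -2 0 12 24 -14 / -20 -8 4 16 28 / 22 -16 -4 8 10 / 14 26 -12 -10 2

The remaining cell in row 1 is (1,1) = 20 − 14 = 6.
Row 2 needs 20; the known cells sum to 8, so (2,3) = 12.
Row 4: 22 + (-16) + (-4) + 10 + ? = 20, so (4,4) = 8.
Column 4 must total 20; the given cells sum to 4, so (3,4) = 16.
Column 5: -6 + (-14) + 28 + 10 + ? = 20, so (5,5) = 2.
Main diagonal must total 20; the given cells sum to 16, so (3,3) = 4.
Using anti-diagonal: -6 + 24 + 4 + (-16) + ? → (5,1) = 20 − 6 = 14.
Column 1: 6 + (-2) + 22 + 14 + ? = 20, so (3,1) = -20.
Column 3 must total 20; the given cells sum to 32, so (5,3) = -12.
The remaining cell in row 3 is (3,2) = 20 − 28 = -8.
From row 5, 20 − (14 + (-12) + (-10) + 2) gives (5,2) = 26.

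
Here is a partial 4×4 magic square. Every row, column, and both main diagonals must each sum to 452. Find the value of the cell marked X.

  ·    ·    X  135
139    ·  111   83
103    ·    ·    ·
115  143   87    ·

From row 2, 452 − (139 + 111 + 83) gives (2,2) = 119.
The remaining cell in row 4 is (4,4) = 452 − 345 = 107.
From column 1, 452 − (139 + 103 + 115) gives (1,1) = 95.
Column 4 must total 452; the given cells sum to 325, so (3,4) = 127.
Main diagonal must total 452; the given cells sum to 321, so (3,3) = 131.
Anti-diagonal: 135 + 111 + 115 + ? = 452, so (3,2) = 91.
The remaining cell in column 2 is (1,2) = 452 − 353 = 99.
From column 3, 452 − (111 + 131 + 87) gives (1,3) = 123.

123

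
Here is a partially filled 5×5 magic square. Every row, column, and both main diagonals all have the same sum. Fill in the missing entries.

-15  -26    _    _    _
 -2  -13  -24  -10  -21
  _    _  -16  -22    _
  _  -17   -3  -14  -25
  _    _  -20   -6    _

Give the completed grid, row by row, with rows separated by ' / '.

Row 2 is already complete: -2 + -13 + -24 + -10 + -21 = -70, so that is the magic constant.
From row 4, -70 − (-17 + (-3) + (-14) + (-25)) gives (4,1) = -11.
Column 3 must total -70; the given cells sum to -63, so (1,3) = -7.
From column 4, -70 − (-10 + (-22) + (-14) + (-6)) gives (1,4) = -18.
Main diagonal must total -70; the given cells sum to -58, so (5,5) = -12.
Row 1 needs -70; the known cells sum to -66, so (1,5) = -4.
Using column 5: -4 + (-21) + (-25) + (-12) + ? → (3,5) = -70 − (-62) = -8.
Anti-diagonal: -4 + (-10) + (-16) + (-17) + ? = -70, so (5,1) = -23.
Row 5: -23 + (-20) + (-6) + (-12) + ? = -70, so (5,2) = -9.
Using column 1: -15 + (-2) + (-11) + (-23) + ? → (3,1) = -70 − (-51) = -19.
Using column 2: -26 + (-13) + (-17) + (-9) + ? → (3,2) = -70 − (-65) = -5.

-15 -26 -7 -18 -4 / -2 -13 -24 -10 -21 / -19 -5 -16 -22 -8 / -11 -17 -3 -14 -25 / -23 -9 -20 -6 -12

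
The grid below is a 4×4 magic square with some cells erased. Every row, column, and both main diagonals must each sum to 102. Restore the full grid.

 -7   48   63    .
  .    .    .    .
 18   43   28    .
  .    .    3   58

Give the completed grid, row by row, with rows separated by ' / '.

-7 48 63 -2 / 38 23 8 33 / 18 43 28 13 / 53 -12 3 58

Row 1: -7 + 48 + 63 + ? = 102, so (1,4) = -2.
Row 3: 18 + 43 + 28 + ? = 102, so (3,4) = 13.
Column 3 must total 102; the given cells sum to 94, so (2,3) = 8.
The remaining cell in column 4 is (2,4) = 102 − 69 = 33.
Main diagonal: -7 + 28 + 58 + ? = 102, so (2,2) = 23.
Using anti-diagonal: -2 + 8 + 43 + ? → (4,1) = 102 − 49 = 53.
Row 2 must total 102; the given cells sum to 64, so (2,1) = 38.
Using row 4: 53 + 3 + 58 + ? → (4,2) = 102 − 114 = -12.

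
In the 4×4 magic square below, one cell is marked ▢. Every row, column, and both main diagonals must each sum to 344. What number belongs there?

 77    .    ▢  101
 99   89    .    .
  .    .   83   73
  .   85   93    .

From main diagonal, 344 − (77 + 89 + 83) gives (4,4) = 95.
The remaining cell in row 4 is (4,1) = 344 − 273 = 71.
Column 1: 77 + 99 + 71 + ? = 344, so (3,1) = 97.
Column 4 must total 344; the given cells sum to 269, so (2,4) = 75.
The remaining cell in row 2 is (2,3) = 344 − 263 = 81.
Row 3 must total 344; the given cells sum to 253, so (3,2) = 91.
Column 2: 89 + 91 + 85 + ? = 344, so (1,2) = 79.
Column 3 needs 344; the known cells sum to 257, so (1,3) = 87.

87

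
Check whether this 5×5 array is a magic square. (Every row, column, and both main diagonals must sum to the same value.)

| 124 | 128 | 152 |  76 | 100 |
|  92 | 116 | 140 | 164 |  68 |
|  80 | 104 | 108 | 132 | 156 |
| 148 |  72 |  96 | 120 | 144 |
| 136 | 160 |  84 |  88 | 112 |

Yes

Row 1: 124 + 128 + 152 + 76 + 100 = 580.
Row 2: 92 + 116 + 140 + 164 + 68 = 580.
Row 3: 80 + 104 + 108 + 132 + 156 = 580.
Row 4: 148 + 72 + 96 + 120 + 144 = 580.
Row 5: 136 + 160 + 84 + 88 + 112 = 580.
Column 1: 124 + 92 + 80 + 148 + 136 = 580.
Column 2: 128 + 116 + 104 + 72 + 160 = 580.
Column 3: 152 + 140 + 108 + 96 + 84 = 580.
Column 4: 76 + 164 + 132 + 120 + 88 = 580.
Column 5: 100 + 68 + 156 + 144 + 112 = 580.
Main diagonal: 124 + 116 + 108 + 120 + 112 = 580.
Anti-diagonal: 100 + 164 + 108 + 72 + 136 = 580.
All lines sum to 580.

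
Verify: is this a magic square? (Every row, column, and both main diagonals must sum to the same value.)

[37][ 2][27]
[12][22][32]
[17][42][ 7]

Row 1: 37 + 2 + 27 = 66.
Row 2: 12 + 22 + 32 = 66.
Row 3: 17 + 42 + 7 = 66.
Column 1: 37 + 12 + 17 = 66.
Column 2: 2 + 22 + 42 = 66.
Column 3: 27 + 32 + 7 = 66.
Main diagonal: 37 + 22 + 7 = 66.
Anti-diagonal: 27 + 22 + 17 = 66.
All lines sum to 66.

Yes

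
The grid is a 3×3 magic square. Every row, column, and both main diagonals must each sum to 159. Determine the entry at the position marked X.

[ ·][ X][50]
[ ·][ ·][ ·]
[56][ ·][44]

Row 3 needs 159; the known cells sum to 100, so (3,2) = 59.
Column 3 needs 159; the known cells sum to 94, so (2,3) = 65.
The remaining cell in anti-diagonal is (2,2) = 159 − 106 = 53.
Using row 2: 53 + 65 + ? → (2,1) = 159 − 118 = 41.
Column 1 needs 159; the known cells sum to 97, so (1,1) = 62.
Column 2 must total 159; the given cells sum to 112, so (1,2) = 47.

47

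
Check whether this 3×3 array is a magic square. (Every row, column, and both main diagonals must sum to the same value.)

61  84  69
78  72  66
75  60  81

Row 1: 61 + 84 + 69 = 214.
Row 2: 78 + 72 + 66 = 216.
Row 3: 75 + 60 + 81 = 216.
Column 1: 61 + 78 + 75 = 214.
Column 2: 84 + 72 + 60 = 216.
Column 3: 69 + 66 + 81 = 216.
Main diagonal: 61 + 72 + 81 = 214.
Anti-diagonal: 69 + 72 + 75 = 216.

No — main diagonal sums to 214 but anti-diagonal sums to 216.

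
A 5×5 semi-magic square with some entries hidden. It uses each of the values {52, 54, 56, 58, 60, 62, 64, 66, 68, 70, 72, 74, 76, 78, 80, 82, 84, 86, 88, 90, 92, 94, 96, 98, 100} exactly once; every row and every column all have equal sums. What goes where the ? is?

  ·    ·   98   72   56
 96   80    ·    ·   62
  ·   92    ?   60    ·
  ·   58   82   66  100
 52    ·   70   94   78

The 25 entries sum to 1900, so each line sums to 1900/5 = 380.
Row 4 must total 380; the given cells sum to 306, so (4,1) = 74.
From row 5, 380 − (52 + 70 + 94 + 78) gives (5,2) = 86.
The remaining cell in column 2 is (1,2) = 380 − 316 = 64.
Column 4 must total 380; the given cells sum to 292, so (2,4) = 88.
The remaining cell in column 5 is (3,5) = 380 − 296 = 84.
Row 1 must total 380; the given cells sum to 290, so (1,1) = 90.
The remaining cell in row 2 is (2,3) = 380 − 326 = 54.
The remaining cell in column 1 is (3,1) = 380 − 312 = 68.
Using column 3: 98 + 54 + 82 + 70 + ? → (3,3) = 380 − 304 = 76.

76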